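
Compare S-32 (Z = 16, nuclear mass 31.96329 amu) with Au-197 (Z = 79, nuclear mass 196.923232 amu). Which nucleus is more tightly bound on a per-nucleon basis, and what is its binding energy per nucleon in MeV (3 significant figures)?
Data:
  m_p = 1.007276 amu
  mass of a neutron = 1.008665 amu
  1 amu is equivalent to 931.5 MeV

S-32: Σm = 16(1.007276) + 16(1.008665) = 32.255056 amu; Δm = 0.291766 amu; E_B = 271.78 MeV; E_B/A = 8.493 MeV
Au-197: Σm = 79(1.007276) + 118(1.008665) = 198.597274 amu; Δm = 1.674042 amu; E_B = 1559.4 MeV; E_B/A = 7.916 MeV
S-32 has the higher binding energy per nucleon, so it is the more tightly bound nucleus.

S-32; 8.49 MeV/nucleon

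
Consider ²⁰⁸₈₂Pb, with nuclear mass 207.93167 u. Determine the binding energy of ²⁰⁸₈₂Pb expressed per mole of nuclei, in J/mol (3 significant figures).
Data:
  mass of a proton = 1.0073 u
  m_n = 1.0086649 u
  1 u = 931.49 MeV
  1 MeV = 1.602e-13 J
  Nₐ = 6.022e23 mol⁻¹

With 82 protons and 126 neutrons (A = 208):
Total constituent mass: 82 × 1.0073 + 126 × 1.0086649 = 209.6903774 u
Mass defect Δm = 209.6903774 − 207.93167 = 1.7587074 u
E_B = 1.7587074 × 931.49 = 1638.22 MeV
Per nucleus in joules: 1638.22 MeV × 1.602e-13 J/MeV = 2.6244e-10 J
Per mole: 2.6244e-10 J × 6.022e23 mol⁻¹ = 1.5804e+14 J/mol

1.58e+14 J/mol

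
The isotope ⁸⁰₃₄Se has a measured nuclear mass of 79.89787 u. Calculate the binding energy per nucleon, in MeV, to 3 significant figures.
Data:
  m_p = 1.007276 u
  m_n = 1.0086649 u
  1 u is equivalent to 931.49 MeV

8.71 MeV/nucleon

Total constituent mass: 34 × 1.007276 + 46 × 1.0086649 = 80.6459694 u
Mass defect Δm = 80.6459694 − 79.89787 = 0.7480994 u
E_B = 0.7480994 × 931.49 = 696.847 MeV
Per nucleon: 696.847 / 80 = 8.711 MeV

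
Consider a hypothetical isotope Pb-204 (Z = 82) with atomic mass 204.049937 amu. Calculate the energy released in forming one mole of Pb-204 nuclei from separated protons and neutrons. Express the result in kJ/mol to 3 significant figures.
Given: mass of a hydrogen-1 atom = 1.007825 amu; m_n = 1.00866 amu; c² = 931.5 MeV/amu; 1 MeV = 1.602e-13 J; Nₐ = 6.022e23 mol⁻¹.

1.48e+11 kJ/mol

Z = 82, so N = A − Z = 204 − 82 = 122.
Σm = 82·m(¹H) + 122·m_n = 82.641650 + 123.05652 = 205.698170 amu
The mass defect is 205.698170 − 204.049937 = 1.648233 amu.
Converting to energy: 1.648233 amu × 931.5 MeV/amu = 1535.33 MeV
Per nucleus in joules: 1535.33 MeV × 1.602e-13 J/MeV = 2.4596e-10 J
Per mole: 2.4596e-10 J × 6.022e23 mol⁻¹ = 1.4812e+14 J/mol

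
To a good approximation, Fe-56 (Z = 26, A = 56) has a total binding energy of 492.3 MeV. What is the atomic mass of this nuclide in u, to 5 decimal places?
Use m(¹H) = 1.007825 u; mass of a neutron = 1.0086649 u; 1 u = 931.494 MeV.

Mass defect = 492.3 MeV / (931.494 MeV/u) = 0.5285058 u
Constituent mass = 26(1.007825) + 30(1.0086649) = 56.4633970 u
Atomic mass = 56.4633970 − 0.5285058 = 55.9348912 u ≈ 55.93489 u (to 5 decimal places)

55.93489 u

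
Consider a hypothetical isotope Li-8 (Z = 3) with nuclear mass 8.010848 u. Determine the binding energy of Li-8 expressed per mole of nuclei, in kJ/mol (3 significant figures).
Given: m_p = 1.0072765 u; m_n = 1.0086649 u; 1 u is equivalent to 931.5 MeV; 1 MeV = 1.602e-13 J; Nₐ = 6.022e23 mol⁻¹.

Σm = 3·m_p + 5·m_n = 3.0218295 + 5.0433245 = 8.0651540 u
Mass defect Δm = 8.0651540 − 8.010848 = 0.0543060 u
Converting to energy: 0.0543060 u × 931.5 MeV/u = 50.5860 MeV
Per nucleus in joules: 50.5860 MeV × 1.602e-13 J/MeV = 8.1039e-12 J
Per mole: 8.1039e-12 J × 6.022e23 mol⁻¹ = 4.8802e+12 J/mol

4.88e+09 kJ/mol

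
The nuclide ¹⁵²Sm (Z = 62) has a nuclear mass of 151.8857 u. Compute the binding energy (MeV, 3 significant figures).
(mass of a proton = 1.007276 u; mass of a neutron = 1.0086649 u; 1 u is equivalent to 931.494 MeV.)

1250 MeV

Total constituent mass: 62 × 1.007276 + 90 × 1.0086649 = 153.2309530 u
Δm = 153.2309530 − 151.8857 = 1.3452530 u
Converting to energy: 1.3452530 u × 931.494 MeV/u = 1253.10 MeV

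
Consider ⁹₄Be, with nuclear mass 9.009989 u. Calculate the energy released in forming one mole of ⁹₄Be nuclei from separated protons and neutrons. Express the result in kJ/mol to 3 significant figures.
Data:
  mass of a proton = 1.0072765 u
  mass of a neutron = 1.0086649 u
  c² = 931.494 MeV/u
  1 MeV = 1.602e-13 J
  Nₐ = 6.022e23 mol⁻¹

Z = 4, so N = A − Z = 9 − 4 = 5.
Σm = 4·m_p + 5·m_n = 4.0291060 + 5.0433245 = 9.0724305 u
Mass defect Δm = 9.0724305 − 9.009989 = 0.0624415 u
Converting to energy: 0.0624415 u × 931.494 MeV/u = 58.1639 MeV
Per nucleus in joules: 58.1639 MeV × 1.602e-13 J/MeV = 9.3179e-12 J
Per mole: 9.3179e-12 J × 6.022e23 mol⁻¹ = 5.6112e+12 J/mol

5.61e+09 kJ/mol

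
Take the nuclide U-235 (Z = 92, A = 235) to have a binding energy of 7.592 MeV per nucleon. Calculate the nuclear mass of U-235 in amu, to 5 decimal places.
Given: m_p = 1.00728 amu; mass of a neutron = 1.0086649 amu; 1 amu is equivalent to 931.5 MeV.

234.99352 amu

Total binding energy = 235 × 7.592 = 1784.120 MeV
Mass defect = 1784.120 MeV / (931.5 MeV/amu) = 1.9153194 amu
Constituent mass = 92(1.00728) + 143(1.0086649) = 236.9088407 amu
Nuclear mass = 236.9088407 − 1.9153194 = 234.9935213 amu ≈ 234.99352 amu (to 5 decimal places)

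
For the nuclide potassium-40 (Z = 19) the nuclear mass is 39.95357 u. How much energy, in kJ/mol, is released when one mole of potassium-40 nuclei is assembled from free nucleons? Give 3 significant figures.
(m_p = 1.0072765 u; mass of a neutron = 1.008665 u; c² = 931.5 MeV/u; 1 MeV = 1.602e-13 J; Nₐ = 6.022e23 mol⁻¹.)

3.29e+10 kJ/mol

The nucleus contains 19 protons and 40 − 19 = 21 neutrons.
Mass of separated nucleons = 19(1.0072765) + 21(1.008665) = 19.1382535 + 21.181965 = 40.3202185 u
Mass defect Δm = 40.3202185 − 39.95357 = 0.3666485 u
E_B = 0.3666485 × 931.5 = 341.533 MeV
Per nucleus in joules: 341.533 MeV × 1.602e-13 J/MeV = 5.4714e-11 J
Per mole: 5.4714e-11 J × 6.022e23 mol⁻¹ = 3.2949e+13 J/mol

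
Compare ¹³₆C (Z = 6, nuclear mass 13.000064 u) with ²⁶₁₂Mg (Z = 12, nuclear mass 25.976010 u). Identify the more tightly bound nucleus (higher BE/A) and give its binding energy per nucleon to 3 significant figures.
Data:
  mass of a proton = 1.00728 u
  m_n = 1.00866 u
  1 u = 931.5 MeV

²⁶₁₂Mg; 8.33 MeV/nucleon

¹³₆C: Σm = 6(1.00728) + 7(1.00866) = 13.10430 u; Δm = 0.104236 u; E_B = 97.096 MeV; E_B/A = 7.469 MeV
²⁶₁₂Mg: Σm = 12(1.00728) + 14(1.00866) = 26.20860 u; Δm = 0.232590 u; E_B = 216.66 MeV; E_B/A = 8.333 MeV
²⁶₁₂Mg has the higher binding energy per nucleon, so it is the more tightly bound nucleus.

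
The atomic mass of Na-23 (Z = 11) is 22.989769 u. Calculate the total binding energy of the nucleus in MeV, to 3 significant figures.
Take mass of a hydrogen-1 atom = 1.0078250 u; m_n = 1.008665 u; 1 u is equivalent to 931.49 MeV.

Z = 11, so N = A − Z = 23 − 11 = 12.
Total constituent mass: 11 × 1.0078250 + 12 × 1.008665 = 23.1900550 u
Mass defect Δm = 23.1900550 − 22.989769 = 0.2002860 u
E_B = 0.2002860 × 931.49 = 186.564 MeV

187 MeV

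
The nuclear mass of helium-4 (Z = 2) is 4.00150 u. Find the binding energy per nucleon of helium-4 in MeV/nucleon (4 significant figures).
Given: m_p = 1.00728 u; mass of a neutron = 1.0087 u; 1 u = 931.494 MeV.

With 2 protons and 2 neutrons (A = 4):
Mass of separated nucleons = 2(1.00728) + 2(1.0087) = 2.01456 + 2.0174 = 4.03196 u
Mass defect Δm = 4.03196 − 4.00150 = 0.03046 u
Binding energy = Δm·c² = 0.03046 × 931.494 MeV/u = 28.3733 MeV
Per nucleon: 28.3733 / 4 = 7.093 MeV

7.093 MeV/nucleon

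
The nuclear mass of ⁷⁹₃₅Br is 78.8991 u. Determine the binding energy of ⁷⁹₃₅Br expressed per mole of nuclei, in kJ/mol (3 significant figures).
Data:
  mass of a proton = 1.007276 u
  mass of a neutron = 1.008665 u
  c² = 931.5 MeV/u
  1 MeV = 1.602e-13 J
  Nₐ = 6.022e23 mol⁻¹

6.62e+10 kJ/mol

The nucleus contains 35 protons and 79 − 35 = 44 neutrons.
Mass of separated nucleons = 35(1.007276) + 44(1.008665) = 35.254660 + 44.381260 = 79.635920 u
Δm = 79.635920 − 78.8991 = 0.736820 u
Binding energy = Δm·c² = 0.736820 × 931.5 MeV/u = 686.348 MeV
Per nucleus in joules: 686.348 MeV × 1.602e-13 J/MeV = 1.0995e-10 J
Per mole: 1.0995e-10 J × 6.022e23 mol⁻¹ = 6.6212e+13 J/mol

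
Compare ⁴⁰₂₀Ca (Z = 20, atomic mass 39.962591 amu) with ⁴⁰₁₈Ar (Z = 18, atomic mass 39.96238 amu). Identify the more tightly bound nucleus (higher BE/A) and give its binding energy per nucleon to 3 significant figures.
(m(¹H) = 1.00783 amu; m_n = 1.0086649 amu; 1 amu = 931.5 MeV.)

⁴⁰₂₀Ca: Σm = 20(1.00783) + 20(1.0086649) = 40.3298980 amu; Δm = 0.3673070 amu; E_B = 342.15 MeV; E_B/A = 8.554 MeV
⁴⁰₁₈Ar: Σm = 18(1.00783) + 22(1.0086649) = 40.3315678 amu; Δm = 0.3691878 amu; E_B = 343.898 MeV; E_B/A = 8.597 MeV
⁴⁰₁₈Ar has the higher binding energy per nucleon, so it is the more tightly bound nucleus.

⁴⁰₁₈Ar; 8.60 MeV/nucleon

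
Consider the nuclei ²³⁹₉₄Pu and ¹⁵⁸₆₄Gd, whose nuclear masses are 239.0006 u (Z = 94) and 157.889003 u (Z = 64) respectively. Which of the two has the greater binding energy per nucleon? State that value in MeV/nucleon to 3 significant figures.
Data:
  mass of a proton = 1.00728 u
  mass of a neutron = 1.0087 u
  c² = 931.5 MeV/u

¹⁵⁸₆₄Gd; 8.22 MeV/nucleon

²³⁹₉₄Pu: Σm = 94(1.00728) + 145(1.0087) = 240.94582 u; Δm = 1.94522 u; E_B = 1811.97 MeV; E_B/A = 7.581 MeV
¹⁵⁸₆₄Gd: Σm = 64(1.00728) + 94(1.0087) = 159.28372 u; Δm = 1.394717 u; E_B = 1299.2 MeV; E_B/A = 8.223 MeV
¹⁵⁸₆₄Gd has the higher binding energy per nucleon, so it is the more tightly bound nucleus.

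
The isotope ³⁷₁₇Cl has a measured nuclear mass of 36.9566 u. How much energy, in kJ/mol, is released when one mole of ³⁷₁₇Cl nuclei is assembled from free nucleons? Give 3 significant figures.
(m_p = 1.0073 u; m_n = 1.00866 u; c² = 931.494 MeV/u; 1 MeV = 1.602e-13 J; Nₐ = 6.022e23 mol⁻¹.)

Total constituent mass: 17 × 1.0073 + 20 × 1.00866 = 37.29730 u
Δm = 37.29730 − 36.9566 = 0.34070 u
E_B = 0.34070 × 931.494 = 317.360 MeV
Per nucleus in joules: 317.360 MeV × 1.602e-13 J/MeV = 5.0841e-11 J
Per mole: 5.0841e-11 J × 6.022e23 mol⁻¹ = 3.0616e+13 J/mol

3.06e+10 kJ/mol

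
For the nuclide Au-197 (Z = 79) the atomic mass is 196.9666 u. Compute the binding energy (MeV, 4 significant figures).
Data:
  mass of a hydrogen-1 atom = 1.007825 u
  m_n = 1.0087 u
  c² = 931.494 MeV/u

Mass of separated nucleons = 79(1.007825) + 118(1.0087) = 79.618175 + 119.0266 = 198.644775 u
The mass defect is 198.644775 − 196.9666 = 1.678175 u.
Binding energy = Δm·c² = 1.678175 × 931.494 MeV/u = 1563.21 MeV

1563 MeV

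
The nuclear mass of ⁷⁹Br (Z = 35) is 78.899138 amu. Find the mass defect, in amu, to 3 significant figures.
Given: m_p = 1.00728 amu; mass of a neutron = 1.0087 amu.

0.738 amu

With 35 protons and 44 neutrons (A = 79):
Σm = 35·m_p + 44·m_n = 35.25480 + 44.3828 = 79.63760 amu
The mass defect is 79.63760 − 78.899138 = 0.738462 amu.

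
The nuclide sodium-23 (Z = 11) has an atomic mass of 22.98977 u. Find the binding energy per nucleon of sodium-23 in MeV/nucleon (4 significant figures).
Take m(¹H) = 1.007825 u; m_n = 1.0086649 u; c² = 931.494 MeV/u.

Total constituent mass: 11 × 1.007825 + 12 × 1.0086649 = 23.1900538 u
Δm = 23.1900538 − 22.98977 = 0.2002838 u
Binding energy = Δm·c² = 0.2002838 × 931.494 MeV/u = 186.563 MeV
BE/A = 186.563 MeV / 23 = 8.111 MeV/nucleon

8.111 MeV/nucleon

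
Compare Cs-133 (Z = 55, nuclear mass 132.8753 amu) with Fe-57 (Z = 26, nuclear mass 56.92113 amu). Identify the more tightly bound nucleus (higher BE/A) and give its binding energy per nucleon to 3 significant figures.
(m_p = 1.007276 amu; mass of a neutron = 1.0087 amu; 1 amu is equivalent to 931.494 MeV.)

Fe-57; 8.79 MeV/nucleon

Cs-133: Σm = 55(1.007276) + 78(1.0087) = 134.078780 amu; Δm = 1.203480 amu; E_B = 1121.0 MeV; E_B/A = 8.429 MeV
Fe-57: Σm = 26(1.007276) + 31(1.0087) = 57.458876 amu; Δm = 0.537746 amu; E_B = 500.91 MeV; E_B/A = 8.788 MeV
Fe-57 has the higher binding energy per nucleon, so it is the more tightly bound nucleus.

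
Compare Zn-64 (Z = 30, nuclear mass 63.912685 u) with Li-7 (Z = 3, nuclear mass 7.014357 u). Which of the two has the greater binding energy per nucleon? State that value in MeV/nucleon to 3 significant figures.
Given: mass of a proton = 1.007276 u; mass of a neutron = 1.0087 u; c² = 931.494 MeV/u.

Zn-64; 8.75 MeV/nucleon

Zn-64: Σm = 30(1.007276) + 34(1.0087) = 64.514080 u; Δm = 0.601395 u; E_B = 560.20 MeV; E_B/A = 8.753 MeV
Li-7: Σm = 3(1.007276) + 4(1.0087) = 7.056628 u; Δm = 0.042271 u; E_B = 39.375 MeV; E_B/A = 5.625 MeV
Zn-64 has the higher binding energy per nucleon, so it is the more tightly bound nucleus.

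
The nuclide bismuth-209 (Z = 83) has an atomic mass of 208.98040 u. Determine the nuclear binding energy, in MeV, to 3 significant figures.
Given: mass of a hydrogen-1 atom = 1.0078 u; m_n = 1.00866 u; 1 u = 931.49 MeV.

1640 MeV

Mass of separated nucleons = 83(1.0078) + 126(1.00866) = 83.6474 + 127.09116 = 210.73856 u
The mass defect is 210.73856 − 208.98040 = 1.75816 u.
Converting to energy: 1.75816 u × 931.49 MeV/u = 1637.71 MeV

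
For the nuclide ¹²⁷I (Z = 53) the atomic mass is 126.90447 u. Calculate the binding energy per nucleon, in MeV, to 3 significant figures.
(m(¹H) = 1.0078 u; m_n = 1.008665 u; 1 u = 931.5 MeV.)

8.44 MeV/nucleon

The nucleus contains 53 protons and 127 − 53 = 74 neutrons.
Mass of separated nucleons = 53(1.0078) + 74(1.008665) = 53.4134 + 74.641210 = 128.054610 u
Mass defect Δm = 128.054610 − 126.90447 = 1.150140 u
Binding energy = Δm·c² = 1.150140 × 931.5 MeV/u = 1071.36 MeV
Per nucleon: 1071.36 / 127 = 8.436 MeV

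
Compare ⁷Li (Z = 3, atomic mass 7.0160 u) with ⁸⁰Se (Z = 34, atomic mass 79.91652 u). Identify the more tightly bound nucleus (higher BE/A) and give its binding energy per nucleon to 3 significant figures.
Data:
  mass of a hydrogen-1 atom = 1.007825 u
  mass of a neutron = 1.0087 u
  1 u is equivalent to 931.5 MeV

⁸⁰Se; 8.73 MeV/nucleon

⁷Li: Σm = 3(1.007825) + 4(1.0087) = 7.058275 u; Δm = 0.042275 u; E_B = 39.379 MeV; E_B/A = 5.626 MeV
⁸⁰Se: Σm = 34(1.007825) + 46(1.0087) = 80.666250 u; Δm = 0.749730 u; E_B = 698.37 MeV; E_B/A = 8.730 MeV
⁸⁰Se has the higher binding energy per nucleon, so it is the more tightly bound nucleus.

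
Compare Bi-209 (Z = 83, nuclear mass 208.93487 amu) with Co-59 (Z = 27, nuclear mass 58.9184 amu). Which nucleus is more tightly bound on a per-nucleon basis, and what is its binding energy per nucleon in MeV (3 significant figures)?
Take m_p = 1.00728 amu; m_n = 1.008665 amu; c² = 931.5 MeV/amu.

Bi-209: Σm = 83(1.00728) + 126(1.008665) = 210.696030 amu; Δm = 1.761160 amu; E_B = 1640.5 MeV; E_B/A = 7.849 MeV
Co-59: Σm = 27(1.00728) + 32(1.008665) = 59.473840 amu; Δm = 0.555440 amu; E_B = 517.39 MeV; E_B/A = 8.769 MeV
Co-59 has the higher binding energy per nucleon, so it is the more tightly bound nucleus.

Co-59; 8.77 MeV/nucleon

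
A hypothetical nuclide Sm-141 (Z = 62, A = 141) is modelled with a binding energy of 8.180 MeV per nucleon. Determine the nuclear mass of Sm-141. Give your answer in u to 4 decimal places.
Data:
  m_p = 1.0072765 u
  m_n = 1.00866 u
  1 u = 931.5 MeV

Total binding energy = 141 × 8.180 = 1153.380 MeV
Mass defect = 1153.380 MeV / (931.5 MeV/u) = 1.238196 u
Constituent mass = 62(1.0072765) + 79(1.00866) = 142.1352830 u
Nuclear mass = 142.1352830 − 1.238196 = 140.8970870 u ≈ 140.8971 u (to 4 decimal places)

140.8971 u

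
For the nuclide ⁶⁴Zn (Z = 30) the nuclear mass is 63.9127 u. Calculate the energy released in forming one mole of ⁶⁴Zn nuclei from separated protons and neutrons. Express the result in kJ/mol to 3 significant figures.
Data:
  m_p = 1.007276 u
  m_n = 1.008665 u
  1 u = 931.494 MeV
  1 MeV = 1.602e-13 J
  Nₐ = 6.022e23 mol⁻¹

Σm = 30·m_p + 34·m_n = 30.218280 + 34.294610 = 64.512890 u
The mass defect is 64.512890 − 63.9127 = 0.600190 u.
Binding energy = Δm·c² = 0.600190 × 931.494 MeV/u = 559.073 MeV
Per nucleus in joules: 559.073 MeV × 1.602e-13 J/MeV = 8.9563e-11 J
Per mole: 8.9563e-11 J × 6.022e23 mol⁻¹ = 5.3935e+13 J/mol

5.39e+10 kJ/mol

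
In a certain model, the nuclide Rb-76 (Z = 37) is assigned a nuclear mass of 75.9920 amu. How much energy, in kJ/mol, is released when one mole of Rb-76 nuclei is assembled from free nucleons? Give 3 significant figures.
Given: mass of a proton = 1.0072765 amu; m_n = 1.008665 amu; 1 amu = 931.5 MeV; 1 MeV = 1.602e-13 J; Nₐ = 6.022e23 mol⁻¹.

The nucleus contains 37 protons and 76 − 37 = 39 neutrons.
Mass of separated nucleons = 37(1.0072765) + 39(1.008665) = 37.2692305 + 39.337935 = 76.6071655 amu
Mass defect Δm = 76.6071655 − 75.9920 = 0.6151655 amu
Binding energy = Δm·c² = 0.6151655 × 931.5 MeV/amu = 573.027 MeV
Per nucleus in joules: 573.027 MeV × 1.602e-13 J/MeV = 9.1799e-11 J
Per mole: 9.1799e-11 J × 6.022e23 mol⁻¹ = 5.5281e+13 J/mol

5.53e+10 kJ/mol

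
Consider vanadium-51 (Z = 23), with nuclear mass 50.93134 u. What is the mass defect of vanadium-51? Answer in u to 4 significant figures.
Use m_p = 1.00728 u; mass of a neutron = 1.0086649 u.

0.4787 u

With 23 protons and 28 neutrons (A = 51):
Mass of separated nucleons = 23(1.00728) + 28(1.0086649) = 23.16744 + 28.2426172 = 51.4100572 u
Mass defect Δm = 51.4100572 − 50.93134 = 0.4787172 u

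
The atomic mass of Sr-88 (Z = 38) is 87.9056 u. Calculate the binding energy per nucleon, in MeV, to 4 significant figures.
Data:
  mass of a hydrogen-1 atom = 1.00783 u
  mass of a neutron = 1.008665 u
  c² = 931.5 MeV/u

8.735 MeV/nucleon

Σm = 38·m(¹H) + 50·m_n = 38.29754 + 50.433250 = 88.730790 u
Mass defect Δm = 88.730790 − 87.9056 = 0.825190 u
Converting to energy: 0.825190 u × 931.5 MeV/u = 768.664 MeV
BE/A = 768.664 MeV / 88 = 8.735 MeV/nucleon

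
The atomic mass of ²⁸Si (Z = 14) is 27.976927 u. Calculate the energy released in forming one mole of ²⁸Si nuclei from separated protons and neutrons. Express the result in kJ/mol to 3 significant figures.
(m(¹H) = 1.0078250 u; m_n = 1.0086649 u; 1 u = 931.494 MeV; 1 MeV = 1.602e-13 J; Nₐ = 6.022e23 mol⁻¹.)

2.28e+10 kJ/mol

With 14 protons and 14 neutrons (A = 28):
Mass of separated nucleons = 14(1.0078250) + 14(1.0086649) = 14.1095500 + 14.1213086 = 28.2308586 u
Mass defect Δm = 28.2308586 − 27.976927 = 0.2539316 u
Converting to energy: 0.2539316 u × 931.494 MeV/u = 236.536 MeV
Per nucleus in joules: 236.536 MeV × 1.602e-13 J/MeV = 3.7893e-11 J
Per mole: 3.7893e-11 J × 6.022e23 mol⁻¹ = 2.2819e+13 J/mol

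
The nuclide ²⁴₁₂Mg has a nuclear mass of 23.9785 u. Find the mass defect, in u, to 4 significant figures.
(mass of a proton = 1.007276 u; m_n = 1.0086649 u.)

0.2128 u

Σm = 12·m_p + 12·m_n = 12.087312 + 12.1039788 = 24.1912908 u
The mass defect is 24.1912908 − 23.9785 = 0.2127908 u.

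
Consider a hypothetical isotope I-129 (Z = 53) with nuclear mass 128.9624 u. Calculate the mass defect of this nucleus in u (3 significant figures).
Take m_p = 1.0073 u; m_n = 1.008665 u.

1.08 u

Z = 53, so N = A − Z = 129 − 53 = 76.
Mass of separated nucleons = 53(1.0073) + 76(1.008665) = 53.3869 + 76.658540 = 130.045440 u
Mass defect Δm = 130.045440 − 128.9624 = 1.083040 u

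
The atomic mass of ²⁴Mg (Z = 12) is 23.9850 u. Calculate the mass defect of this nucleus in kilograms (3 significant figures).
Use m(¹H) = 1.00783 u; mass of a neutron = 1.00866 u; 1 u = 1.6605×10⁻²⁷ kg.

Mass of separated nucleons = 12(1.00783) + 12(1.00866) = 12.09396 + 12.10392 = 24.19788 u
Δm = 24.19788 − 23.9850 = 0.21288 u
In SI units: 0.21288 u × 1.6605×10⁻²⁷ kg/u = 3.5349e-28 kg

3.53e-28 kg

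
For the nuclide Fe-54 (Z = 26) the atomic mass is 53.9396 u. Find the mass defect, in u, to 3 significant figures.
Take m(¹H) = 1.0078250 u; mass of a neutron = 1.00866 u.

0.506 u

Mass of separated nucleons = 26(1.0078250) + 28(1.00866) = 26.2034500 + 28.24248 = 54.4459300 u
Δm = 54.4459300 − 53.9396 = 0.5063300 u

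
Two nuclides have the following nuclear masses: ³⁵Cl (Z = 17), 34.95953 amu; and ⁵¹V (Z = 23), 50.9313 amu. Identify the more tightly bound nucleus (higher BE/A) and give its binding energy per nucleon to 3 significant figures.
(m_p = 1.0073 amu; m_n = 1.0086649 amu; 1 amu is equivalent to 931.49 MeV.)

⁵¹V; 8.75 MeV/nucleon

³⁵Cl: Σm = 17(1.0073) + 18(1.0086649) = 35.2800682 amu; Δm = 0.3205382 amu; E_B = 298.58 MeV; E_B/A = 8.531 MeV
⁵¹V: Σm = 23(1.0073) + 28(1.0086649) = 51.4105172 amu; Δm = 0.4792172 amu; E_B = 446.39 MeV; E_B/A = 8.753 MeV
⁵¹V has the higher binding energy per nucleon, so it is the more tightly bound nucleus.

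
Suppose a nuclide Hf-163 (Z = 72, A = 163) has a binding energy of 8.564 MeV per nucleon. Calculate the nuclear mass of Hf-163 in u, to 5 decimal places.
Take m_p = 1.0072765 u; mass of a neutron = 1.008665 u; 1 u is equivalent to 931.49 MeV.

162.81382 u

Total binding energy = 163 × 8.564 = 1395.932 MeV
Mass defect = 1395.932 MeV / (931.49 MeV/u) = 1.4986012 u
Constituent mass = 72(1.0072765) + 91(1.008665) = 164.3124230 u
Nuclear mass = 164.3124230 − 1.4986012 = 162.8138218 u ≈ 162.81382 u (to 5 decimal places)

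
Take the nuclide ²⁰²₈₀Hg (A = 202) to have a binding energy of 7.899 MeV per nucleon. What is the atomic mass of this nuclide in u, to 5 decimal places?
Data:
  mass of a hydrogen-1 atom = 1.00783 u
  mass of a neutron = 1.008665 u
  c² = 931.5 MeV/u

201.97060 u

Total binding energy = 202 × 7.899 = 1595.598 MeV
Mass defect = 1595.598 MeV / (931.5 MeV/u) = 1.7129340 u
Constituent mass = 80(1.00783) + 122(1.008665) = 203.683530 u
Atomic mass = 203.683530 − 1.7129340 = 201.9705960 u ≈ 201.97060 u (to 5 decimal places)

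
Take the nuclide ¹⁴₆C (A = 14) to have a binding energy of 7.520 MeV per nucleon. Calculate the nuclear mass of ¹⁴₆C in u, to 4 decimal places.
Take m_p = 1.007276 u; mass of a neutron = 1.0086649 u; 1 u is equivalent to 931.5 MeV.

14.0000 u

Total binding energy = 14 × 7.520 = 105.280 MeV
Mass defect = 105.280 MeV / (931.5 MeV/u) = 0.113022 u
Constituent mass = 6(1.007276) + 8(1.0086649) = 14.1129752 u
Nuclear mass = 14.1129752 − 0.113022 = 13.9999532 u ≈ 14.0000 u (to 4 decimal places)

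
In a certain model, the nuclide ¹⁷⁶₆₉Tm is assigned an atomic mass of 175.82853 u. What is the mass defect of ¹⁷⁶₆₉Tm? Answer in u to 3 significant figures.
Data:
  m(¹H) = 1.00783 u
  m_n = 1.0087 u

Z = 69, so N = A − Z = 176 − 69 = 107.
Mass of separated nucleons = 69(1.00783) + 107(1.0087) = 69.54027 + 107.9309 = 177.47117 u
Δm = 177.47117 − 175.82853 = 1.64264 u

1.64 u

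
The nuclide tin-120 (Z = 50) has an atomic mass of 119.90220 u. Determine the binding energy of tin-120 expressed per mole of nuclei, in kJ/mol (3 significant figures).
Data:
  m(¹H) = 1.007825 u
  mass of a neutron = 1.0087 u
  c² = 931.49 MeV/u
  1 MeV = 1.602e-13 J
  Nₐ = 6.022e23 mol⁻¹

9.87e+10 kJ/mol

Total constituent mass: 50 × 1.007825 + 70 × 1.0087 = 121.000250 u
Mass defect Δm = 121.000250 − 119.90220 = 1.098050 u
E_B = 1.098050 × 931.49 = 1022.82 MeV
Per nucleus in joules: 1022.82 MeV × 1.602e-13 J/MeV = 1.6386e-10 J
Per mole: 1.6386e-10 J × 6.022e23 mol⁻¹ = 9.8676e+13 J/mol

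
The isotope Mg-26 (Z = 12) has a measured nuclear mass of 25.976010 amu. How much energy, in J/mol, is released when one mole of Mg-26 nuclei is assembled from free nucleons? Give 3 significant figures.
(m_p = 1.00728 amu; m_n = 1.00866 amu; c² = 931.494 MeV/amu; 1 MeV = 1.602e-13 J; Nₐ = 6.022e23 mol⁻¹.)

Z = 12, so N = A − Z = 26 − 12 = 14.
Σm = 12·m_p + 14·m_n = 12.08736 + 14.12124 = 26.20860 amu
Δm = 26.20860 − 25.976010 = 0.232590 amu
Binding energy = Δm·c² = 0.232590 × 931.494 MeV/amu = 216.656 MeV
Per nucleus in joules: 216.656 MeV × 1.602e-13 J/MeV = 3.4708e-11 J
Per mole: 3.4708e-11 J × 6.022e23 mol⁻¹ = 2.0901e+13 J/mol

2.09e+13 J/mol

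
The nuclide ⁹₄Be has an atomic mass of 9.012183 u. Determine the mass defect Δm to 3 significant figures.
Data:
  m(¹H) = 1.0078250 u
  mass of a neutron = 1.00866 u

Total constituent mass: 4 × 1.0078250 + 5 × 1.00866 = 9.0746000 u
Δm = 9.0746000 − 9.012183 = 0.0624170 u

0.0624 u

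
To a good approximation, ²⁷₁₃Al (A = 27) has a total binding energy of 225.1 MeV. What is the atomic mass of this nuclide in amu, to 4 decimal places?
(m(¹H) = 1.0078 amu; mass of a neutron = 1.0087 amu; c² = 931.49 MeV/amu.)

Mass defect = 225.1 MeV / (931.49 MeV/amu) = 0.241656 amu
Constituent mass = 13(1.0078) + 14(1.0087) = 27.2232 amu
Atomic mass = 27.2232 − 0.241656 = 26.981544 amu ≈ 26.9815 amu (to 4 decimal places)

26.9815 amu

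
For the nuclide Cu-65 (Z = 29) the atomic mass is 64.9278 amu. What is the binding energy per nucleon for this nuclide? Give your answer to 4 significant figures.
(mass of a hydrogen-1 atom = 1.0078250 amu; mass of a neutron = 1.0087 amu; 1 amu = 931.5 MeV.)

Mass of separated nucleons = 29(1.0078250) + 36(1.0087) = 29.2269250 + 36.3132 = 65.5401250 amu
The mass defect is 65.5401250 − 64.9278 = 0.6123250 amu.
E_B = 0.6123250 × 931.5 = 570.381 MeV
BE/A = 570.381 MeV / 65 = 8.775 MeV/nucleon

8.775 MeV/nucleon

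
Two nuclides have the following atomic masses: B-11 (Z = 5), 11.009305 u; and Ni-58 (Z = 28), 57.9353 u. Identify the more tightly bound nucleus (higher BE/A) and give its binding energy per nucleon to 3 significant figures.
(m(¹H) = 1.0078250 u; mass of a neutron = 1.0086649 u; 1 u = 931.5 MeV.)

B-11: Σm = 5(1.0078250) + 6(1.0086649) = 11.0911144 u; Δm = 0.0818094 u; E_B = 76.205 MeV; E_B/A = 6.928 MeV
Ni-58: Σm = 28(1.0078250) + 30(1.0086649) = 58.4790470 u; Δm = 0.5437470 u; E_B = 506.50 MeV; E_B/A = 8.733 MeV
Ni-58 has the higher binding energy per nucleon, so it is the more tightly bound nucleus.

Ni-58; 8.73 MeV/nucleon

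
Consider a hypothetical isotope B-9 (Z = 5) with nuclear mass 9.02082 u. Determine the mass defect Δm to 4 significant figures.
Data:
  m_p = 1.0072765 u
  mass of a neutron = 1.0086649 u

Z = 5, so N = A − Z = 9 − 5 = 4.
Mass of separated nucleons = 5(1.0072765) + 4(1.0086649) = 5.0363825 + 4.0346596 = 9.0710421 u
The mass defect is 9.0710421 − 9.02082 = 0.0502221 u.

0.05022 u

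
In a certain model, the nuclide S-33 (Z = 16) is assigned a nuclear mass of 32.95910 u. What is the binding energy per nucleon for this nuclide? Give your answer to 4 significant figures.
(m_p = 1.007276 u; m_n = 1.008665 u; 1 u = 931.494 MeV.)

8.599 MeV/nucleon

With 16 protons and 17 neutrons (A = 33):
Total constituent mass: 16 × 1.007276 + 17 × 1.008665 = 33.263721 u
Δm = 33.263721 − 32.95910 = 0.304621 u
Binding energy = Δm·c² = 0.304621 × 931.494 MeV/u = 283.753 MeV
Per nucleon: 283.753 / 33 = 8.599 MeV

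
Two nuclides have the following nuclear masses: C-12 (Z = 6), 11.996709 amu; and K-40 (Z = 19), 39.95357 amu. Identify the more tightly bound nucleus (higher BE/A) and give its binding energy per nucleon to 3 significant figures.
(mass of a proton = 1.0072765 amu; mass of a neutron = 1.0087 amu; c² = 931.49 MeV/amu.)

K-40; 8.56 MeV/nucleon

C-12: Σm = 6(1.0072765) + 6(1.0087) = 12.0958590 amu; Δm = 0.0991500 amu; E_B = 92.357 MeV; E_B/A = 7.696 MeV
K-40: Σm = 19(1.0072765) + 21(1.0087) = 40.3209535 amu; Δm = 0.3673835 amu; E_B = 342.21 MeV; E_B/A = 8.555 MeV
K-40 has the higher binding energy per nucleon, so it is the more tightly bound nucleus.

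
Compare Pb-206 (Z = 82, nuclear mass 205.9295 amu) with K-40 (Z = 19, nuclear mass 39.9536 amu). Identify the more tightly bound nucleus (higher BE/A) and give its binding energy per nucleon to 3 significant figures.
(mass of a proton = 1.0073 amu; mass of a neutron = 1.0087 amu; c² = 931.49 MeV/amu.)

Pb-206: Σm = 82(1.0073) + 124(1.0087) = 207.6774 amu; Δm = 1.7479 amu; E_B = 1628.2 MeV; E_B/A = 7.904 MeV
K-40: Σm = 19(1.0073) + 21(1.0087) = 40.3214 amu; Δm = 0.3678 amu; E_B = 342.60 MeV; E_B/A = 8.565 MeV
K-40 has the higher binding energy per nucleon, so it is the more tightly bound nucleus.

K-40; 8.57 MeV/nucleon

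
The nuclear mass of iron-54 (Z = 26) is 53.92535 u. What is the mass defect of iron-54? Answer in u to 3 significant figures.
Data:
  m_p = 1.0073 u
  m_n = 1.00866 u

The nucleus contains 26 protons and 54 − 26 = 28 neutrons.
Total constituent mass: 26 × 1.0073 + 28 × 1.00866 = 54.43228 u
Δm = 54.43228 − 53.92535 = 0.50693 u

0.507 u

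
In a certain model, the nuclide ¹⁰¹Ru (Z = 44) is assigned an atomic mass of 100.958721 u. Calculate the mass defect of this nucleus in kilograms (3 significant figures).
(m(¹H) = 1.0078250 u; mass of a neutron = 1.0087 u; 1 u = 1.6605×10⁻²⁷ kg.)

1.46e-27 kg

The nucleus contains 44 protons and 101 − 44 = 57 neutrons.
Σm = 44·m(¹H) + 57·m_n = 44.3443000 + 57.4959 = 101.8402000 u
The mass defect is 101.8402000 − 100.958721 = 0.8814790 u.
In SI units: 0.8814790 u × 1.6605×10⁻²⁷ kg/u = 1.4637e-27 kg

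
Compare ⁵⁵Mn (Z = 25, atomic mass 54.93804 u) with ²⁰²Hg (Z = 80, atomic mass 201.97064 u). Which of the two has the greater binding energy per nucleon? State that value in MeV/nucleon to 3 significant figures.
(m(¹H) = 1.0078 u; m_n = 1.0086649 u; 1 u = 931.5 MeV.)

⁵⁵Mn; 8.75 MeV/nucleon

⁵⁵Mn: Σm = 25(1.0078) + 30(1.0086649) = 55.4549470 u; Δm = 0.5169070 u; E_B = 481.50 MeV; E_B/A = 8.7545 MeV
²⁰²Hg: Σm = 80(1.0078) + 122(1.0086649) = 203.6811178 u; Δm = 1.7104778 u; E_B = 1593.3 MeV; E_B/A = 7.888 MeV
⁵⁵Mn has the higher binding energy per nucleon, so it is the more tightly bound nucleus.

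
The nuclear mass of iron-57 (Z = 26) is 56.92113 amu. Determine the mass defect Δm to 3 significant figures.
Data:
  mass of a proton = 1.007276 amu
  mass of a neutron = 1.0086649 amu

0.537 amu

Σm = 26·m_p + 31·m_n = 26.189176 + 31.2686119 = 57.4577879 amu
Mass defect Δm = 57.4577879 − 56.92113 = 0.5366579 amu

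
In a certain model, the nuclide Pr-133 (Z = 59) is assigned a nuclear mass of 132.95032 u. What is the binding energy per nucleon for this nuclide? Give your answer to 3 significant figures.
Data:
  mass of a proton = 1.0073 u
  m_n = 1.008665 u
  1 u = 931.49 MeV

7.86 MeV/nucleon

The nucleus contains 59 protons and 133 − 59 = 74 neutrons.
Σm = 59·m_p + 74·m_n = 59.4307 + 74.641210 = 134.071910 u
Δm = 134.071910 − 132.95032 = 1.121590 u
Converting to energy: 1.121590 u × 931.49 MeV/u = 1044.75 MeV
Per nucleon: 1044.75 / 133 = 7.855 MeV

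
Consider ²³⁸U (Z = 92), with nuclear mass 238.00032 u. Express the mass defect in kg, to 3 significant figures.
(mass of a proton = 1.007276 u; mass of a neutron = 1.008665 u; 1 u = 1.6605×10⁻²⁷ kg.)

The nucleus contains 92 protons and 238 − 92 = 146 neutrons.
Total constituent mass: 92 × 1.007276 + 146 × 1.008665 = 239.934482 u
Δm = 239.934482 − 238.00032 = 1.934162 u
In SI units: 1.934162 u × 1.6605×10⁻²⁷ kg/u = 3.2117e-27 kg

3.21e-27 kg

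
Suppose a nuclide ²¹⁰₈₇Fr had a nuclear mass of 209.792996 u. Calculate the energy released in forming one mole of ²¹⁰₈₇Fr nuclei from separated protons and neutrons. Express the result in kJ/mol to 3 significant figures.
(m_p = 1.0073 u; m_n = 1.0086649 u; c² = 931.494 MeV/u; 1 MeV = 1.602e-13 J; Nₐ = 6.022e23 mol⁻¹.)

1.71e+11 kJ/mol

Mass of separated nucleons = 87(1.0073) + 123(1.0086649) = 87.6351 + 124.0657827 = 211.7008827 u
Δm = 211.7008827 − 209.792996 = 1.9078867 u
Binding energy = Δm·c² = 1.9078867 × 931.494 MeV/u = 1777.19 MeV
Per nucleus in joules: 1777.19 MeV × 1.602e-13 J/MeV = 2.8471e-10 J
Per mole: 2.8471e-10 J × 6.022e23 mol⁻¹ = 1.7145e+14 J/mol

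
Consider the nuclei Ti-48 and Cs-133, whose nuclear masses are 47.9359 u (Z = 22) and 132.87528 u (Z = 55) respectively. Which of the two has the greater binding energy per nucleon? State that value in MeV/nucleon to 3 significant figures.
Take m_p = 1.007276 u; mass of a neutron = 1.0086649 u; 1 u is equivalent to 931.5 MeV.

Ti-48: Σm = 22(1.007276) + 26(1.0086649) = 48.3853594 u; Δm = 0.4494594 u; E_B = 418.67 MeV; E_B/A = 8.722 MeV
Cs-133: Σm = 55(1.007276) + 78(1.0086649) = 134.0760422 u; Δm = 1.2007622 u; E_B = 1118.5 MeV; E_B/A = 8.410 MeV
Ti-48 has the higher binding energy per nucleon, so it is the more tightly bound nucleus.

Ti-48; 8.72 MeV/nucleon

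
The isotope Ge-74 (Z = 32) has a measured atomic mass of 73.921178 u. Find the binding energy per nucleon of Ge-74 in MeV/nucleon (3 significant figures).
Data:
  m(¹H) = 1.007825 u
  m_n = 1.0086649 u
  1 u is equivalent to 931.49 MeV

8.73 MeV/nucleon

Z = 32, so N = A − Z = 74 − 32 = 42.
Total constituent mass: 32 × 1.007825 + 42 × 1.0086649 = 74.6143258 u
Mass defect Δm = 74.6143258 − 73.921178 = 0.6931478 u
Binding energy = Δm·c² = 0.6931478 × 931.49 MeV/u = 645.660 MeV
BE/A = 645.660 MeV / 74 = 8.725 MeV/nucleon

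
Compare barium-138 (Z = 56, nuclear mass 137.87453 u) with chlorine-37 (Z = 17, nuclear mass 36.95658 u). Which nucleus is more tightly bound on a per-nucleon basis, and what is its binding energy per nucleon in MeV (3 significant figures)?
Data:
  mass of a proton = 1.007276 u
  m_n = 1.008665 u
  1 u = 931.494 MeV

barium-138: Σm = 56(1.007276) + 82(1.008665) = 139.117986 u; Δm = 1.243456 u; E_B = 1158.3 MeV; E_B/A = 8.393 MeV
chlorine-37: Σm = 17(1.007276) + 20(1.008665) = 37.296992 u; Δm = 0.340412 u; E_B = 317.09 MeV; E_B/A = 8.570 MeV
chlorine-37 has the higher binding energy per nucleon, so it is the more tightly bound nucleus.

chlorine-37; 8.57 MeV/nucleon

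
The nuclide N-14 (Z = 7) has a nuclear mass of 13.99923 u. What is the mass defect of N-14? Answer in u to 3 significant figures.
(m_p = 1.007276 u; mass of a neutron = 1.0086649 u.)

0.112 u

Mass of separated nucleons = 7(1.007276) + 7(1.0086649) = 7.050932 + 7.0606543 = 14.1115863 u
Mass defect Δm = 14.1115863 − 13.99923 = 0.1123563 u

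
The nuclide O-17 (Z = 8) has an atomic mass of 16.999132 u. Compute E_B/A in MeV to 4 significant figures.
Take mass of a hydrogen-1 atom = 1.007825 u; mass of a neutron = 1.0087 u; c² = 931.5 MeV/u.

With 8 protons and 9 neutrons (A = 17):
Total constituent mass: 8 × 1.007825 + 9 × 1.0087 = 17.140900 u
Mass defect Δm = 17.140900 − 16.999132 = 0.141768 u
E_B = 0.141768 × 931.5 = 132.057 MeV
BE/A = 132.057 MeV / 17 = 7.768 MeV/nucleon

7.768 MeV/nucleon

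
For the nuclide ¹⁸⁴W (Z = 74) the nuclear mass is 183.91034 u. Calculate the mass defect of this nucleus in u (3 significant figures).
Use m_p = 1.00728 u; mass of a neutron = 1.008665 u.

Total constituent mass: 74 × 1.00728 + 110 × 1.008665 = 185.491870 u
The mass defect is 185.491870 − 183.91034 = 1.581530 u.

1.58 u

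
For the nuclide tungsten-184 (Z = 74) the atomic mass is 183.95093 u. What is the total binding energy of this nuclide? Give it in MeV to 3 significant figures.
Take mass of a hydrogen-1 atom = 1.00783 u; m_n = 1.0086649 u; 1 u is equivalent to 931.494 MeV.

The nucleus contains 74 protons and 184 − 74 = 110 neutrons.
Total constituent mass: 74 × 1.00783 + 110 × 1.0086649 = 185.5325590 u
The mass defect is 185.5325590 − 183.95093 = 1.5816290 u.
Converting to energy: 1.5816290 u × 931.494 MeV/u = 1473.28 MeV

1470 MeV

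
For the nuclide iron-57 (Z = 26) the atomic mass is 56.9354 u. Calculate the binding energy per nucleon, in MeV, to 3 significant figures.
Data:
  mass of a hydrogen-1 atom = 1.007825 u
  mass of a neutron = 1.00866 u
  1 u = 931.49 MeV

8.77 MeV/nucleon

Mass of separated nucleons = 26(1.007825) + 31(1.00866) = 26.203450 + 31.26846 = 57.471910 u
The mass defect is 57.471910 − 56.9354 = 0.536510 u.
E_B = 0.536510 × 931.49 = 499.754 MeV
Dividing by A = 57 gives 8.768 MeV per nucleon.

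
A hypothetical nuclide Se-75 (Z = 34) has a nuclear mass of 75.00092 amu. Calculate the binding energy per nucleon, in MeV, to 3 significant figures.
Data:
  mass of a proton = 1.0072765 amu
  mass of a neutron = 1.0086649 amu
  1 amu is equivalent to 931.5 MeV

Σm = 34·m_p + 41·m_n = 34.2474010 + 41.3552609 = 75.6026619 amu
The mass defect is 75.6026619 − 75.00092 = 0.6017419 amu.
E_B = 0.6017419 × 931.5 = 560.523 MeV
Dividing by A = 75 gives 7.474 MeV per nucleon.

7.47 MeV/nucleon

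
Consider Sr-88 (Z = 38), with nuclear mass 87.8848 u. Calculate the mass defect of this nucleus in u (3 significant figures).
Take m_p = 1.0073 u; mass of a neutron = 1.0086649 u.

The nucleus contains 38 protons and 88 − 38 = 50 neutrons.
Σm = 38·m_p + 50·m_n = 38.2774 + 50.4332450 = 88.7106450 u
The mass defect is 88.7106450 − 87.8848 = 0.8258450 u.

0.826 u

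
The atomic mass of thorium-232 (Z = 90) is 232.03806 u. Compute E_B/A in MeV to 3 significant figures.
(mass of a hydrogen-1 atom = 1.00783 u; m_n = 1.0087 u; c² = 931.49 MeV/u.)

Z = 90, so N = A − Z = 232 − 90 = 142.
Mass of separated nucleons = 90(1.00783) + 142(1.0087) = 90.70470 + 143.2354 = 233.94010 u
The mass defect is 233.94010 − 232.03806 = 1.90204 u.
E_B = 1.90204 × 931.49 = 1771.73 MeV
Per nucleon: 1771.73 / 232 = 7.637 MeV

7.64 MeV/nucleon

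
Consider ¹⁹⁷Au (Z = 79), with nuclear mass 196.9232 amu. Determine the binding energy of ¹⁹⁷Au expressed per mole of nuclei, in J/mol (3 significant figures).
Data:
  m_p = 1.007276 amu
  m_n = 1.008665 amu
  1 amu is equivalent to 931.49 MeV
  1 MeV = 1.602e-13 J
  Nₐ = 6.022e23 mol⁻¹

With 79 protons and 118 neutrons (A = 197):
Σm = 79·m_p + 118·m_n = 79.574804 + 119.022470 = 198.597274 amu
Mass defect Δm = 198.597274 − 196.9232 = 1.674074 amu
Binding energy = Δm·c² = 1.674074 × 931.49 MeV/amu = 1559.38 MeV
Per nucleus in joules: 1559.38 MeV × 1.602e-13 J/MeV = 2.4981e-10 J
Per mole: 2.4981e-10 J × 6.022e23 mol⁻¹ = 1.5044e+14 J/mol

1.50e+14 J/mol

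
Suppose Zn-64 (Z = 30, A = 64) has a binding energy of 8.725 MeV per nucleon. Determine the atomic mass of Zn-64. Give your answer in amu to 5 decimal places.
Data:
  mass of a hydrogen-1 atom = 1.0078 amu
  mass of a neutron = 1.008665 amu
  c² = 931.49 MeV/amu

Total binding energy = 64 × 8.725 = 558.400 MeV
Mass defect = 558.400 MeV / (931.49 MeV/amu) = 0.5994697 amu
Constituent mass = 30(1.0078) + 34(1.008665) = 64.528610 amu
Atomic mass = 64.528610 − 0.5994697 = 63.9291403 amu ≈ 63.92914 amu (to 5 decimal places)

63.92914 amu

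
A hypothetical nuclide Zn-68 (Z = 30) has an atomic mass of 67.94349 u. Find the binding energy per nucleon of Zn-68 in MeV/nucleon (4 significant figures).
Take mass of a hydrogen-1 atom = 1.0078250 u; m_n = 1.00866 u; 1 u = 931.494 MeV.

The nucleus contains 30 protons and 68 − 30 = 38 neutrons.
Total constituent mass: 30 × 1.0078250 + 38 × 1.00866 = 68.5638300 u
The mass defect is 68.5638300 − 67.94349 = 0.6203400 u.
Binding energy = Δm·c² = 0.6203400 × 931.494 MeV/u = 577.843 MeV
Per nucleon: 577.843 / 68 = 8.498 MeV

8.498 MeV/nucleon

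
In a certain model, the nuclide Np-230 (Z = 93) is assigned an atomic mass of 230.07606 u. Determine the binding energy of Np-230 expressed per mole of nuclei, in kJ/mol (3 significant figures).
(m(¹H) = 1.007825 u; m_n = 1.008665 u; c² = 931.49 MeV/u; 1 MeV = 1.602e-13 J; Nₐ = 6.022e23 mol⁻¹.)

The nucleus contains 93 protons and 230 − 93 = 137 neutrons.
Total constituent mass: 93 × 1.007825 + 137 × 1.008665 = 231.914830 u
Mass defect Δm = 231.914830 − 230.07606 = 1.838770 u
E_B = 1.838770 × 931.49 = 1712.80 MeV
Per nucleus in joules: 1712.80 MeV × 1.602e-13 J/MeV = 2.7439e-10 J
Per mole: 2.7439e-10 J × 6.022e23 mol⁻¹ = 1.6524e+14 J/mol

1.65e+11 kJ/mol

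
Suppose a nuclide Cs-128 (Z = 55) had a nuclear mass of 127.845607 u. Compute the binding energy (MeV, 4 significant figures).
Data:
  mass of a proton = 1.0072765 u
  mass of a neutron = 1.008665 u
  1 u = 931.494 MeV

1106 MeV

The nucleus contains 55 protons and 128 − 55 = 73 neutrons.
Σm = 55·m_p + 73·m_n = 55.4002075 + 73.632545 = 129.0327525 u
The mass defect is 129.0327525 − 127.845607 = 1.1871455 u.
E_B = 1.1871455 × 931.494 = 1105.82 MeV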